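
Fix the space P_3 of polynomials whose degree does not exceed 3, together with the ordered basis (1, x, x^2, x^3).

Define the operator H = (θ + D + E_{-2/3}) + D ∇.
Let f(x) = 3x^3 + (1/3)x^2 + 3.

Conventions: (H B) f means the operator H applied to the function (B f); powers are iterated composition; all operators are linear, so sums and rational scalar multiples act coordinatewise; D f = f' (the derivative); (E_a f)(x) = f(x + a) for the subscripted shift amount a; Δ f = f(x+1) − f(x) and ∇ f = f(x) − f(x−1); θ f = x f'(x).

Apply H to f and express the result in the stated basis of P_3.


θ f = 9x^3 + (2/3)x^2
D f = 9x^2 + (2/3)x
E_{-2/3} f = 3x^3 - (17/3)x^2 + (32/9)x + 61/27
(θ + D + E_{-2/3}) f = 12x^3 + 4x^2 + (38/9)x + 61/27
∇ f = 9x^2 - (25/3)x + 8/3
D ∇ f = 18x - 25/3
((θ + D + E_{-2/3}) + D ∇) f = 12x^3 + 4x^2 + (200/9)x - 164/27

the result is g(x) = 12x^3 + 4x^2 + (200/9)x - 164/27


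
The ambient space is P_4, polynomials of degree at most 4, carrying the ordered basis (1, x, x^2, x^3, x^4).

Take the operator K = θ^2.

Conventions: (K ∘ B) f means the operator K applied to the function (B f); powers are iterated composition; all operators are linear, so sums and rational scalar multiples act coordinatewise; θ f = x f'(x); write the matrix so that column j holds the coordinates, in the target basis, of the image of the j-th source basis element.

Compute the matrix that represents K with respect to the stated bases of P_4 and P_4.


the matrix is [[0, 0, 0, 0, 0]; [0, 1, 0, 0, 0]; [0, 0, 4, 0, 0]; [0, 0, 0, 9, 0]; [0, 0, 0, 0, 16]] (rows listed top to bottom)

image of 1: 0
image of x: x
image of x^2: 4x^2
image of x^3: 9x^3
image of x^4: 16x^4
each image's coordinates form column j of the matrix


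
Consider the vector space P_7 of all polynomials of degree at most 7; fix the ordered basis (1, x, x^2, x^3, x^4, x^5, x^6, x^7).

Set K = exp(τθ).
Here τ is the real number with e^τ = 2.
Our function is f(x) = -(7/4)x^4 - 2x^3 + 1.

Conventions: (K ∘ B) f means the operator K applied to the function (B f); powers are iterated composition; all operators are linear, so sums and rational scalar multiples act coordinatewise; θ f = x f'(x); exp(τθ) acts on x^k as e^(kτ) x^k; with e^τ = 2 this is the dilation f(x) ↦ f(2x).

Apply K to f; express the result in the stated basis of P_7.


the result is g(x) = -28x^4 - 16x^3 + 1

exp(τθ) x^k = e^(kτ) x^k; with e^τ = 2 this sends x^k to 2^k x^k
x^3 ↦ 8 x^3
x^4 ↦ 16 x^4
applying this coordinatewise to f: exp(τθ) f = -28x^4 - 16x^3 + 1


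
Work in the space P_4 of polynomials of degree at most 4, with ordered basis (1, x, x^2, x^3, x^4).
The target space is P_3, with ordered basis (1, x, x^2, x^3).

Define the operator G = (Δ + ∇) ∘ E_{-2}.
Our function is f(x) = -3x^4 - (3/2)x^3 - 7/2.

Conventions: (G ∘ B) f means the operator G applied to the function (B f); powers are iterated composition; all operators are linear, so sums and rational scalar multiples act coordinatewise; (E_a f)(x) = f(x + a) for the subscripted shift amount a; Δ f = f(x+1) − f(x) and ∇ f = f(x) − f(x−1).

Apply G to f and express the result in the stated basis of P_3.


the result is g(x) = -24x^3 + 135x^2 - 276x + 201

E_{-2} f = -3x^4 + (45/2)x^3 - 63x^2 + 78x - 79/2
Δ E_{-2} f = -12x^3 + (99/2)x^2 - (141/2)x + 69/2
∇ E_{-2} f = -12x^3 + (171/2)x^2 - (411/2)x + 333/2
(Δ + ∇) E_{-2} f = -24x^3 + 135x^2 - 276x + 201


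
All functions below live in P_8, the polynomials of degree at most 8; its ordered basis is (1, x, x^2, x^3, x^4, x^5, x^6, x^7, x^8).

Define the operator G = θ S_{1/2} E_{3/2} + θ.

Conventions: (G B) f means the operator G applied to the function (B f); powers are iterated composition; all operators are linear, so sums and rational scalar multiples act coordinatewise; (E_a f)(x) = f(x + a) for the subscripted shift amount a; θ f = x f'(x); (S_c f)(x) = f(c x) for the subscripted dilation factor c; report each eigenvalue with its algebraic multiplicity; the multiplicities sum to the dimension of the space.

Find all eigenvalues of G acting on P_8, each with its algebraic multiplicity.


image of 1: 0
image of x: (3/2)x
image of x^2: (5/2)x^2 + (3/2)x
image of x^3: (27/8)x^3 + (9/4)x^2 + (27/8)x
image of x^4: (17/4)x^4 + (9/4)x^3 + (27/4)x^2 + (27/4)x
image of x^5: (165/32)x^5 + (15/8)x^4 + (135/16)x^3 + (135/8)x^2 + (405/32)x
image of x^6: (195/32)x^6 + (45/32)x^5 + (135/16)x^4 + (405/16)x^3 + (1215/32)x^2 + (729/32)x
image of x^7: (903/128)x^7 + (63/64)x^6 + (945/128)x^5 + (945/32)x^4 + (8505/128)x^3 + (5103/64)x^2 + (5103/128)x
image of x^8: (257/32)x^8 + (21/32)x^7 + (189/32)x^6 + (945/32)x^5 + (2835/32)x^4 + (5103/32)x^3 + (5103/32)x^2 + (2187/32)x
the matrix is upper triangular; its diagonal is (0, 3/2, 5/2, 27/8, 17/4, 165/32, 195/32, 903/128, 257/32)
for a triangular matrix the eigenvalues are the diagonal entries, with algebraic multiplicity their repetition count

λ = 0 (multiplicity 1), λ = 3/2 (multiplicity 1), λ = 5/2 (multiplicity 1), λ = 27/8 (multiplicity 1), λ = 17/4 (multiplicity 1), λ = 165/32 (multiplicity 1), λ = 195/32 (multiplicity 1), λ = 903/128 (multiplicity 1), λ = 257/32 (multiplicity 1)


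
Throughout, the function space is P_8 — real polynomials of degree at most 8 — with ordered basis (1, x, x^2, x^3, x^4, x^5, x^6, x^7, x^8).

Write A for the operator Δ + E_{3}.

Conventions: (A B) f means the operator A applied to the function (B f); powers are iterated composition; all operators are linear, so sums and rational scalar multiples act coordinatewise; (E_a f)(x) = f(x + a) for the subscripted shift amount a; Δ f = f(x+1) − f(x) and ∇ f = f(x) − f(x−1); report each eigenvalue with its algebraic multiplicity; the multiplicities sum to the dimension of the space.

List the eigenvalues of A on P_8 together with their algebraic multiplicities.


image of 1: 1
image of x: x + 4
image of x^2: x^2 + 8x + 10
image of x^3: x^3 + 12x^2 + 30x + 28
image of x^4: x^4 + 16x^3 + 60x^2 + 112x + 82
image of x^5: x^5 + 20x^4 + 100x^3 + 280x^2 + 410x + 244
image of x^6: x^6 + 24x^5 + 150x^4 + 560x^3 + 1230x^2 + 1464x + 730
image of x^7: x^7 + 28x^6 + 210x^5 + 980x^4 + 2870x^3 + 5124x^2 + 5110x + 2188
image of x^8: x^8 + 32x^7 + 280x^6 + 1568x^5 + 5740x^4 + 13664x^3 + 20440x^2 + 17504x + 6562
the matrix is upper triangular; its diagonal is (1, 1, 1, 1, 1, 1, 1, 1, 1)
for a triangular matrix the eigenvalues are the diagonal entries, with algebraic multiplicity their repetition count

λ = 1 (multiplicity 9)


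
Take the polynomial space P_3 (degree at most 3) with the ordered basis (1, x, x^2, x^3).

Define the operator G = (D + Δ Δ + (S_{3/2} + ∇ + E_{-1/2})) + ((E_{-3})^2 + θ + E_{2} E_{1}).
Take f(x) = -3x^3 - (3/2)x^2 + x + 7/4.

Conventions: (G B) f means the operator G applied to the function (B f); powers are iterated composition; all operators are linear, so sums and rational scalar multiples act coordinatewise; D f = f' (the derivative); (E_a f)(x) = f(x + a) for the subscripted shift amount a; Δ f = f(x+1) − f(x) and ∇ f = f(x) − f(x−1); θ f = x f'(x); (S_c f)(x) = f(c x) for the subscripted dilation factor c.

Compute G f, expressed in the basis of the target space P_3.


g(x) = -(225/8)x^3 + (21/8)x^2 - (1625/4)x + 965/2

D f = -9x^2 - 3x + 1
Δ f = -9x^2 - 12x - 7/2
Δ Δ f = -18x - 21
S_{3/2} f = -(81/8)x^3 - (27/8)x^2 + (3/2)x + 7/4
∇ f = -9x^2 + 6x - 1/2
E_{-1/2} f = -3x^3 + 3x^2 + (1/4)x + 5/4
(S_{3/2} + ∇ + E_{-1/2}) f = -(105/8)x^3 - (75/8)x^2 + (31/4)x + 5/2
(D + Δ Δ + (S_{3/2} + ∇ + E_{-1/2})) f = -(105/8)x^3 - (147/8)x^2 - (53/4)x - 35/2
E_{-3} f = -3x^3 + (51/2)x^2 - 71x + 265/4
E_{-3} E_{-3} f = -3x^3 + (105/2)x^2 - 305x + 2359/4
θ f = -9x^3 - 3x^2 + x
E_{1} f = -3x^3 - (21/2)x^2 - 11x - 7/4
E_{2} E_{1} f = -3x^3 - (57/2)x^2 - 89x - 359/4
((E_{-3})^2 + θ + E_{2} E_{1}) f = -15x^3 + 21x^2 - 393x + 500
((D + Δ Δ + (S_{3/2} + ∇ + E_{-1/2})) + ((E_{-3})^2 + θ + E_{2} E_{1})) f = -(225/8)x^3 + (21/8)x^2 - (1625/4)x + 965/2


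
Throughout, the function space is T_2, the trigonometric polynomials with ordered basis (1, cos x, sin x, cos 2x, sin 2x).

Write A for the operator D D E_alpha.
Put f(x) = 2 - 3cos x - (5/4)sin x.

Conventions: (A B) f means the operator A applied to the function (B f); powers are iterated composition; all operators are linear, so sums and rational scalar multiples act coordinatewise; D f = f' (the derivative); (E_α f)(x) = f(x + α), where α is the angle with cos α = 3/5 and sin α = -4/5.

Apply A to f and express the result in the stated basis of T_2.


g(x) = (4/5)cos x + (63/20)sin x

E_alpha f = 2 - (4/5)cos x - (63/20)sin x
D E_alpha f = -(63/20)cos x + (4/5)sin x
D D E_alpha f = (4/5)cos x + (63/20)sin x


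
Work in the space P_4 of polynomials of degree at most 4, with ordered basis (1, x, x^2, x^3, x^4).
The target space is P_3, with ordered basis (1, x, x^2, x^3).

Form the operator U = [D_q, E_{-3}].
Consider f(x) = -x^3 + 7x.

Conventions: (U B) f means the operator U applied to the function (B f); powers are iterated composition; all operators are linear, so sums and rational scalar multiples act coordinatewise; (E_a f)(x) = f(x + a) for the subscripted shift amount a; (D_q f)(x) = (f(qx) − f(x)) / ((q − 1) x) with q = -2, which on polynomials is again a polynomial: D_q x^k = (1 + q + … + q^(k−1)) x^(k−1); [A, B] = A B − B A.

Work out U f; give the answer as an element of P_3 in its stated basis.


E_{-3} f = -x^3 + 9x^2 - 20x + 6
D_q E_{-3} f = -3x^2 - 9x - 20
D_q f = -3x^2 + 7
E_{-3} D_q f = -3x^2 + 18x - 20
[D_q, E_{-3}] f = -27x

the result is g(x) = -27x


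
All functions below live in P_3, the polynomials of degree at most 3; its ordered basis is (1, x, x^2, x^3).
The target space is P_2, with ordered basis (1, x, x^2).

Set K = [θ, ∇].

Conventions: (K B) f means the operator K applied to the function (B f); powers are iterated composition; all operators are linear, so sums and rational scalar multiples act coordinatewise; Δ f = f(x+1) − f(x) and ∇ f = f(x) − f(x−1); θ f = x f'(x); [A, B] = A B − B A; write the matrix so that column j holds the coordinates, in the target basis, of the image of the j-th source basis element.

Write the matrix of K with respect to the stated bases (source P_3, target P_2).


the matrix is [[0, -1, 2, -3]; [0, 0, -2, 6]; [0, 0, 0, -3]] (rows listed top to bottom)

image of 1: 0
image of x: -1
image of x^2: -2x + 2
image of x^3: -3x^2 + 6x - 3
each image's coordinates form column j of the matrix


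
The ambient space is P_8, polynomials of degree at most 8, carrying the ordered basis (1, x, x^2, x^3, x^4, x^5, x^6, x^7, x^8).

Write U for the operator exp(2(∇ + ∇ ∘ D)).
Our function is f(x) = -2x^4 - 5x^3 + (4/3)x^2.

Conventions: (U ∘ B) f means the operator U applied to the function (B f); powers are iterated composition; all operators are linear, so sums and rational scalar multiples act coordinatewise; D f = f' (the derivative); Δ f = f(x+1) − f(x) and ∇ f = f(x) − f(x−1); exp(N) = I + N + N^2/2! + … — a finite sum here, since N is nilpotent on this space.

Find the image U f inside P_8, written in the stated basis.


the result is g(x) = -2x^4 - 21x^3 - (302/3)x^2 - (638/3)x - 172

order-1 term: -16x^3 - 54x^2 + (22/3)x + 32/3
order-2 term: -48x^2 - 156x - 44/3
order-3 term: -64x - 136
order-4 term: -32
the series for exp(2(∇ + ∇ ∘ D)) f terminates at order 4
exp(2(∇ + ∇ ∘ D)) f = -2x^4 - 21x^3 - (302/3)x^2 - (638/3)x - 172


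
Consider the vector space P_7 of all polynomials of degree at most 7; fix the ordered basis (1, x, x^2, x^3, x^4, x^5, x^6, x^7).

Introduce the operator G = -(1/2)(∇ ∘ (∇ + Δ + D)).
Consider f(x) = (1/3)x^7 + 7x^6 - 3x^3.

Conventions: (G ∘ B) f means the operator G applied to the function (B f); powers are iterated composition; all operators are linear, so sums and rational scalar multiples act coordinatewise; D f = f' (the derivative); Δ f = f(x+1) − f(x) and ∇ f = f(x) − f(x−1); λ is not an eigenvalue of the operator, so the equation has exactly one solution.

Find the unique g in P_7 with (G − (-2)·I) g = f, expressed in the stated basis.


the image equals g(x) = (1/6)x^7 + (7/2)x^6 + (21/4)x^5 + (525/8)x^4 - (613/12)x^3 + (5635/8)x^2 - (10231/12)x + 72451/48

write g with unknown coordinates in the stated basis and equate coefficients in (G − (-2)·I) g = f
solving from the highest basis element down gives g = (1/6)x^7 + (7/2)x^6 + (21/4)x^5 + (525/8)x^4 - (613/12)x^3 + (5635/8)x^2 - (10231/12)x + 72451/48
check: G g = -(21/2)x^5 - (525/4)x^4 + (595/6)x^3 - (5635/4)x^2 + (10231/6)x - 72451/24
so G g − (-2)·g = (1/3)x^7 + 7x^6 - 3x^3 = f ✓


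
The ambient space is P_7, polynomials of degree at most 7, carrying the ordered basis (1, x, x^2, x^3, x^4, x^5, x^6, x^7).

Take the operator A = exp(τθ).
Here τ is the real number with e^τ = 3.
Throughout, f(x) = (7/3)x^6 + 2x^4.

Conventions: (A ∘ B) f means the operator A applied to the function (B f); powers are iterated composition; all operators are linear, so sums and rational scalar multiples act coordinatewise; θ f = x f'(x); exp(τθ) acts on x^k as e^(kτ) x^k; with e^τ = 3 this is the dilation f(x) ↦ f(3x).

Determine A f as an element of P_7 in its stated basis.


exp(τθ) x^k = e^(kτ) x^k; with e^τ = 3 this sends x^k to 3^k x^k
x^4 ↦ 81 x^4
x^6 ↦ 729 x^6
applying this coordinatewise to f: exp(τθ) f = 1701x^6 + 162x^4

the image equals g(x) = 1701x^6 + 162x^4


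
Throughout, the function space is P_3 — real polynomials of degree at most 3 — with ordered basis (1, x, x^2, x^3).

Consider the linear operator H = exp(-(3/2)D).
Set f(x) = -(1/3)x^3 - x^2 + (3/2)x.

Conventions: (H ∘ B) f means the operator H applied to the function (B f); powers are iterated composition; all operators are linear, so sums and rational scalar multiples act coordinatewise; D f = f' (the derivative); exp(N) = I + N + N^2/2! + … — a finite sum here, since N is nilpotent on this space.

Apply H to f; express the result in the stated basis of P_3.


order-1 term: (3/2)x^2 + 3x - 9/4
order-2 term: -(9/4)x - 9/4
order-3 term: 9/8
the series for exp(-(3/2)D) f terminates at order 3
exp(-(3/2)D) f = -(1/3)x^3 + (1/2)x^2 + (9/4)x - 27/8

g(x) = -(1/3)x^3 + (1/2)x^2 + (9/4)x - 27/8


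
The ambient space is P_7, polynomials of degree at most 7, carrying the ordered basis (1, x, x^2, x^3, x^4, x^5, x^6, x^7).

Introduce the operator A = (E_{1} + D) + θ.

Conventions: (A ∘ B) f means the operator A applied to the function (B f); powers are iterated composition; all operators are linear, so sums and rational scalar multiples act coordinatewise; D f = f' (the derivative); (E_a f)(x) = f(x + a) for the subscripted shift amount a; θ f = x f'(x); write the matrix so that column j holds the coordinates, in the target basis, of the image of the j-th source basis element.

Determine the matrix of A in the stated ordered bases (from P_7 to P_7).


image of 1: 1
image of x: 2x + 2
image of x^2: 3x^2 + 4x + 1
image of x^3: 4x^3 + 6x^2 + 3x + 1
image of x^4: 5x^4 + 8x^3 + 6x^2 + 4x + 1
image of x^5: 6x^5 + 10x^4 + 10x^3 + 10x^2 + 5x + 1
image of x^6: 7x^6 + 12x^5 + 15x^4 + 20x^3 + 15x^2 + 6x + 1
image of x^7: 8x^7 + 14x^6 + 21x^5 + 35x^4 + 35x^3 + 21x^2 + 7x + 1
each image's coordinates form column j of the matrix

the matrix is [[1, 2, 1, 1, 1, 1, 1, 1]; [0, 2, 4, 3, 4, 5, 6, 7]; [0, 0, 3, 6, 6, 10, 15, 21]; [0, 0, 0, 4, 8, 10, 20, 35]; [0, 0, 0, 0, 5, 10, 15, 35]; [0, 0, 0, 0, 0, 6, 12, 21]; [0, 0, 0, 0, 0, 0, 7, 14]; [0, 0, 0, 0, 0, 0, 0, 8]] (rows listed top to bottom)


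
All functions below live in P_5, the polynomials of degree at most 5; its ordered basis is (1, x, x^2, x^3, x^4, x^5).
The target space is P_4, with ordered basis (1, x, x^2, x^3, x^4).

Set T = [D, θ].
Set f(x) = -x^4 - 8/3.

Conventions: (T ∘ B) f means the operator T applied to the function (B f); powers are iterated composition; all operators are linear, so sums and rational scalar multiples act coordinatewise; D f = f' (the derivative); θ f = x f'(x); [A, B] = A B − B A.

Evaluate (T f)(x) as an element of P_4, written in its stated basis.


the result is g(x) = -4x^3

θ f = -4x^4
D θ f = -16x^3
D f = -4x^3
θ D f = -12x^3
[D, θ] f = -4x^3


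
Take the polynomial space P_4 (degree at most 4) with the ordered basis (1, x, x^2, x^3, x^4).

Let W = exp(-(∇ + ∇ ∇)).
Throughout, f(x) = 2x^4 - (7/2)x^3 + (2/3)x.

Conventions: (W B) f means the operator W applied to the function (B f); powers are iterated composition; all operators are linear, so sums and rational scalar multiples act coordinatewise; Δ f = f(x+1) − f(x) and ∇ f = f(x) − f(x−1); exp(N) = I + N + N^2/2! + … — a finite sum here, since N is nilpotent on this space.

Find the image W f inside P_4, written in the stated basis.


order-1 term: -8x^3 - (3/2)x^2 + (101/2)x - 265/6
order-2 term: 12x^2 + (27/2)x - 89/2
order-3 term: -8x - 17/2
order-4 term: 2
the series for exp(-(∇ + ∇ ∇)) f terminates at order 4
exp(-(∇ + ∇ ∇)) f = 2x^4 - (23/2)x^3 + (21/2)x^2 + (170/3)x - 571/6

g(x) = 2x^4 - (23/2)x^3 + (21/2)x^2 + (170/3)x - 571/6


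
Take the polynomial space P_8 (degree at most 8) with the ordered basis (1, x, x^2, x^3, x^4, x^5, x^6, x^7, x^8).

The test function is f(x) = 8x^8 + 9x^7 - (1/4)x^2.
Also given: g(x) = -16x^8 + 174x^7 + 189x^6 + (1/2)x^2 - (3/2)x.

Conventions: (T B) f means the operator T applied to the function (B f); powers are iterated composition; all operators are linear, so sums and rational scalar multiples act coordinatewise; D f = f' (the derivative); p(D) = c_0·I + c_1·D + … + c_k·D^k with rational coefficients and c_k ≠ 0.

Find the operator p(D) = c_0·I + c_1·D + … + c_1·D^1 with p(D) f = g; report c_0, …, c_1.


D^0 f = 8x^8 + 9x^7 - (1/4)x^2
D^1 f = 64x^7 + 63x^6 - (1/2)x
matching coefficients of g against c_0 f + c_1 Df + … from the top degree down determines the c_i
solution: c_0 = -2, c_1 = 3

p(D) = -2·I + 3·D, i.e. c_0 = -2, c_1 = 3


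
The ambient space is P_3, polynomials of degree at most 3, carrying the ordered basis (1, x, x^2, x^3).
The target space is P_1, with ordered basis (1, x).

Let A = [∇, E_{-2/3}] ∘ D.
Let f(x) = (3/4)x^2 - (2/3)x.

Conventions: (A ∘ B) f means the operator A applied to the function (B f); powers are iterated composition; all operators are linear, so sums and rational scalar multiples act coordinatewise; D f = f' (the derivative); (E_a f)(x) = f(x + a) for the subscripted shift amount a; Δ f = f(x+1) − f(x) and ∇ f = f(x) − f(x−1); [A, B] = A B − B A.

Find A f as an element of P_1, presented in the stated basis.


g(x) = 0

D f = (3/2)x - 2/3
E_{-2/3} D f = (3/2)x - 5/3
∇ E_{-2/3} D f = 3/2
∇ D f = 3/2
E_{-2/3} ∇ D f = 3/2
[∇, E_{-2/3}] D f = 0


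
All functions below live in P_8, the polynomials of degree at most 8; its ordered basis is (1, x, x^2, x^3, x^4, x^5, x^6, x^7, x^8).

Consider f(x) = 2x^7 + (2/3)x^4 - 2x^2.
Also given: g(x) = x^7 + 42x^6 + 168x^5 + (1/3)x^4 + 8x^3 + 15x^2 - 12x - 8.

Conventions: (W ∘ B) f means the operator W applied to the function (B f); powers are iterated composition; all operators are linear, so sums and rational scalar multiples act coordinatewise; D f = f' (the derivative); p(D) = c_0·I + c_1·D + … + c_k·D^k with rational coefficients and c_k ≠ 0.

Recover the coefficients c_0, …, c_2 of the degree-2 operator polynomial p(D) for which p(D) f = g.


D^0 f = 2x^7 + (2/3)x^4 - 2x^2
D^1 f = 14x^6 + (8/3)x^3 - 4x
D^2 f = 84x^5 + 8x^2 - 4
matching coefficients of g against c_0 f + c_1 Df + … from the top degree down determines the c_i
solution: c_0 = 1/2, c_1 = 3, c_2 = 2

c_0 = 1/2, c_1 = 3, c_2 = 2


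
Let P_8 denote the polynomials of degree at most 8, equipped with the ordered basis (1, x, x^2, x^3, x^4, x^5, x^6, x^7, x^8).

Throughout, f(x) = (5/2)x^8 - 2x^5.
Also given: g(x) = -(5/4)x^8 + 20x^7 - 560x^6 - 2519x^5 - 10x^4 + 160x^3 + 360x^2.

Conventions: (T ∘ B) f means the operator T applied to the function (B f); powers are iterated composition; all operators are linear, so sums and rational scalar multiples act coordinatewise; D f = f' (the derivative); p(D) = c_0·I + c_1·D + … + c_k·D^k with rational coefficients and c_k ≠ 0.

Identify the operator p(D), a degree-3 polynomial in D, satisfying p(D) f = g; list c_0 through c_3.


p(D) = -(1/2)·I + D − 4·D^2 − 3·D^3, i.e. c_0 = -1/2, c_1 = 1, c_2 = -4, c_3 = -3

D^0 f = (5/2)x^8 - 2x^5
D^1 f = 20x^7 - 10x^4
D^2 f = 140x^6 - 40x^3
D^3 f = 840x^5 - 120x^2
matching coefficients of g against c_0 f + c_1 Df + … from the top degree down determines the c_i
solution: c_0 = -1/2, c_1 = 1, c_2 = -4, c_3 = -3


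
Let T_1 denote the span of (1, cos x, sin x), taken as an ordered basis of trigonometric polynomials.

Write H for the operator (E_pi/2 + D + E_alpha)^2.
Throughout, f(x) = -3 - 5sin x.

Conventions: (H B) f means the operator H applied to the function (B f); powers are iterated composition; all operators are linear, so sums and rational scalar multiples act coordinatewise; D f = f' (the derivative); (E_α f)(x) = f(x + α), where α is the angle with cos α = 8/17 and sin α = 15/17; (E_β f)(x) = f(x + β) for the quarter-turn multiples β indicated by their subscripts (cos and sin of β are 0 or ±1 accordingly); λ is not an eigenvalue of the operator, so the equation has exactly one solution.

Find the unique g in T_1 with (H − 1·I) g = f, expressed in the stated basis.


the image equals g(x) = -1 + (980/6497)cos x + (6565/12994)sin x

write g with unknown coordinates in the stated basis and equate coefficients in (H − 1·I) g = f
solving from the highest basis element down gives g = -1 + (980/6497)cos x + (6565/12994)sin x
check: H g = -4 + (980/6497)cos x - (58405/12994)sin x
so H g − 1·g = -3 - 5sin x = f ✓


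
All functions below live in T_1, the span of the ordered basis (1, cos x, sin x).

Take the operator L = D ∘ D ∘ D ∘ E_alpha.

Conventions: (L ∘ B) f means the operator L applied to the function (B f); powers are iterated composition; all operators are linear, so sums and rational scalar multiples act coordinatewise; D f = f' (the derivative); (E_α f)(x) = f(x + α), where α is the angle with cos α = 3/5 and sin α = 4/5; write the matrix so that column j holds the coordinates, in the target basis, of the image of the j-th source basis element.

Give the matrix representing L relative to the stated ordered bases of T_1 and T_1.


the matrix is [[0, 0, 0]; [0, 4/5, -3/5]; [0, 3/5, 4/5]] (rows listed top to bottom)

image of 1: 0
image of cos x: (4/5)cos x + (3/5)sin x
image of sin x: -(3/5)cos x + (4/5)sin x
each image's coordinates form column j of the matrix


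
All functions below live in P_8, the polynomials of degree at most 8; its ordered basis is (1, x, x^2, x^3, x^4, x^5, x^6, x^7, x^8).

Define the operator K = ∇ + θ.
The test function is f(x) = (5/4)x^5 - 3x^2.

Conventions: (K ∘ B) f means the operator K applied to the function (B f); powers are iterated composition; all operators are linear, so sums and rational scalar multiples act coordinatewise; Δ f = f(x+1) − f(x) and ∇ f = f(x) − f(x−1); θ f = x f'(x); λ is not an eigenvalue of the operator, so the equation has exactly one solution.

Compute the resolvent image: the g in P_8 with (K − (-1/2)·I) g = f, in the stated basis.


write g with unknown coordinates in the stated basis and equate coefficients in (K − (-1/2)·I) g = f
solving from the highest basis element down gives g = (5/22)x^5 - (25/99)x^4 + (650/693)x^3 - (4436/1155)x^2 + (87607/10395)x - 25867/945
check: K g = (25/22)x^5 + (25/198)x^4 - (325/693)x^3 - (1247/1155)x^2 - (87607/20790)x + 25867/1890
so K g − (-1/2)·g = (5/4)x^5 - 3x^2 = f ✓

the result is g(x) = (5/22)x^5 - (25/99)x^4 + (650/693)x^3 - (4436/1155)x^2 + (87607/10395)x - 25867/945


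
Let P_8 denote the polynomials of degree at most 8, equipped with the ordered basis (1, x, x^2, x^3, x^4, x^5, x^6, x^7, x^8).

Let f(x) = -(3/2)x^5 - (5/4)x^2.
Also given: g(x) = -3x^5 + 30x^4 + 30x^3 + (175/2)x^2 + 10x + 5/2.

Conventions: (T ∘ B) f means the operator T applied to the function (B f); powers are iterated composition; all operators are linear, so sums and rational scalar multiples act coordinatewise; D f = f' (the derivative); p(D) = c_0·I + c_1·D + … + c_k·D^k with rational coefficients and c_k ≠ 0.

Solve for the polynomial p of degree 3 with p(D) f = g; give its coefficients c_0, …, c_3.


D^0 f = -(3/2)x^5 - (5/4)x^2
D^1 f = -(15/2)x^4 - (5/2)x
D^2 f = -30x^3 - 5/2
D^3 f = -90x^2
matching coefficients of g against c_0 f + c_1 Df + … from the top degree down determines the c_i
solution: c_0 = 2, c_1 = -4, c_2 = -1, c_3 = -1

p(D) = 2·I − 4·D − D^2 − D^3, i.e. c_0 = 2, c_1 = -4, c_2 = -1, c_3 = -1


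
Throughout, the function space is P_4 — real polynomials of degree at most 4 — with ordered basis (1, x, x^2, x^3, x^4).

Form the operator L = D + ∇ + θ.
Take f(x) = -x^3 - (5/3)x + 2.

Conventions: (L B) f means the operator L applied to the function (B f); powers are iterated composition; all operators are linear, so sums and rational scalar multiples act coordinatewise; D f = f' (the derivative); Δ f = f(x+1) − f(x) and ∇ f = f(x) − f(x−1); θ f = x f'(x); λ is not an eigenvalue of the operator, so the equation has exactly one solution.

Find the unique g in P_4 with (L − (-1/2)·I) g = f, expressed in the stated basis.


the image equals g(x) = -(2/7)x^3 + (24/35)x^2 - (158/45)x + 6296/315

write g with unknown coordinates in the stated basis and equate coefficients in (L − (-1/2)·I) g = f
solving from the highest basis element down gives g = -(2/7)x^3 + (24/35)x^2 - (158/45)x + 6296/315
check: L g = -(6/7)x^3 - (12/35)x^2 + (4/45)x - 2518/315
so L g − (-1/2)·g = -x^3 - (5/3)x + 2 = f ✓


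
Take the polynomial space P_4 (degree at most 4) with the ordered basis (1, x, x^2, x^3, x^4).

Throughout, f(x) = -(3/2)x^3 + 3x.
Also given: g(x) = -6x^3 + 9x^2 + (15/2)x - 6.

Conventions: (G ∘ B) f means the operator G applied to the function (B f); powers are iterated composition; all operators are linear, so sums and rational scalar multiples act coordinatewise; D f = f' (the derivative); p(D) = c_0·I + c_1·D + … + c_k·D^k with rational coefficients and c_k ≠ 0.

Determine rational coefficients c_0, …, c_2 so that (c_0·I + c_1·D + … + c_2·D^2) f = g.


p(D) = 4·I − 2·D + (1/2)·D^2, i.e. c_0 = 4, c_1 = -2, c_2 = 1/2

D^0 f = -(3/2)x^3 + 3x
D^1 f = -(9/2)x^2 + 3
D^2 f = -9x
matching coefficients of g against c_0 f + c_1 Df + … from the top degree down determines the c_i
solution: c_0 = 4, c_1 = -2, c_2 = 1/2


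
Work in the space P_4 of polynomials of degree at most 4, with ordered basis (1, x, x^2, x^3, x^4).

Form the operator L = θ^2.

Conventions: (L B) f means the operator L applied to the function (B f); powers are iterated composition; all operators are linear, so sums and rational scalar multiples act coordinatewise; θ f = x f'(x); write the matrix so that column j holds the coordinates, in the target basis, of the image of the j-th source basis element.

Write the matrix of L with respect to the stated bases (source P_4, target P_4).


image of 1: 0
image of x: x
image of x^2: 4x^2
image of x^3: 9x^3
image of x^4: 16x^4
each image's coordinates form column j of the matrix

the matrix is [[0, 0, 0, 0, 0]; [0, 1, 0, 0, 0]; [0, 0, 4, 0, 0]; [0, 0, 0, 9, 0]; [0, 0, 0, 0, 16]] (rows listed top to bottom)


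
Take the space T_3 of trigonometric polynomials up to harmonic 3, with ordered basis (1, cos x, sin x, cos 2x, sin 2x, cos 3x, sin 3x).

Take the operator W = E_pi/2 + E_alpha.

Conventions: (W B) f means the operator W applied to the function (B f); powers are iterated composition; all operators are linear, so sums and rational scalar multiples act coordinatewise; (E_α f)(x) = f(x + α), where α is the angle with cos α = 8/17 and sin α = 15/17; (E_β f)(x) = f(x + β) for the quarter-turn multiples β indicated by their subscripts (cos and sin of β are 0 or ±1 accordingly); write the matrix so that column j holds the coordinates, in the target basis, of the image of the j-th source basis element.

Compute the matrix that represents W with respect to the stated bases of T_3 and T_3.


the matrix is [[2, 0, 0, 0, 0, 0, 0]; [0, 8/17, 32/17, 0, 0, 0, 0]; [0, -32/17, 8/17, 0, 0, 0, 0]; [0, 0, 0, -450/289, 240/289, 0, 0]; [0, 0, 0, -240/289, -450/289, 0, 0]; [0, 0, 0, 0, 0, -4888/4913, -5408/4913]; [0, 0, 0, 0, 0, 5408/4913, -4888/4913]] (rows listed top to bottom)

image of 1: 2
image of cos x: (8/17)cos x - (32/17)sin x
image of sin x: (32/17)cos x + (8/17)sin x
image of cos 2x: -(450/289)cos 2x - (240/289)sin 2x
image of sin 2x: (240/289)cos 2x - (450/289)sin 2x
image of cos 3x: -(4888/4913)cos 3x + (5408/4913)sin 3x
image of sin 3x: -(5408/4913)cos 3x - (4888/4913)sin 3x
each image's coordinates form column j of the matrix


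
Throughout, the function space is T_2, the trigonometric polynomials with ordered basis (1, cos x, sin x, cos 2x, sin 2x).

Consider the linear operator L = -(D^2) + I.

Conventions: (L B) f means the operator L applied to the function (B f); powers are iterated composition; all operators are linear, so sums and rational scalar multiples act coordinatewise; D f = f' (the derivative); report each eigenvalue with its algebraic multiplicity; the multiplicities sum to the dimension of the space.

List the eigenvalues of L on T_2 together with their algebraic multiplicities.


λ = 1 (multiplicity 1), λ = 2 (multiplicity 2), λ = 5 (multiplicity 2)

image of 1: 1
image of cos x: 2cos x
image of sin x: 2sin x
image of cos 2x: 5cos 2x
image of sin 2x: 5sin 2x
the matrix is diagonal; its diagonal is (1, 2, 2, 5, 5)
for a triangular matrix the eigenvalues are the diagonal entries, with algebraic multiplicity their repetition count


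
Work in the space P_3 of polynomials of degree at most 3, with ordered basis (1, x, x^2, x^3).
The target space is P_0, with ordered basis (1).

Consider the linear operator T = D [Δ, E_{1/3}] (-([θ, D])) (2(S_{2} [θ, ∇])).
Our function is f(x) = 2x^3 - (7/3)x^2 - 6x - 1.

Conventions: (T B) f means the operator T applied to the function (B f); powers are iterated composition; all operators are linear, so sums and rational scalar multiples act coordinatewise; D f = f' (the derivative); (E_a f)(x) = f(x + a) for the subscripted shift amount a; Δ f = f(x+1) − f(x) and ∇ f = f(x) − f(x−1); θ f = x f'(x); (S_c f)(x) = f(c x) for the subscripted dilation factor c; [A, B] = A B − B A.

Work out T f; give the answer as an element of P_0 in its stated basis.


∇ f = 6x^2 - (32/3)x - 5/3
θ ∇ f = 12x^2 - (32/3)x
θ f = 6x^3 - (14/3)x^2 - 6x
∇ θ f = 18x^2 - (82/3)x + 14/3
[θ, ∇] f = -6x^2 + (50/3)x - 14/3
S_{2} [θ, ∇] f = -24x^2 + (100/3)x - 14/3
(2(S_{2} [θ, ∇])) f = -48x^2 + (200/3)x - 28/3
D (2(S_{2} [θ, ∇])) f = -96x + 200/3
θ D (2(S_{2} [θ, ∇])) f = -96x
θ (2(S_{2} [θ, ∇])) f = -96x^2 + (200/3)x
D θ (2(S_{2} [θ, ∇])) f = -192x + 200/3
[θ, D] (2(S_{2} [θ, ∇])) f = 96x - 200/3
(-([θ, D])) (2(S_{2} [θ, ∇])) f = -96x + 200/3
E_{1/3} (-([θ, D])) (2(S_{2} [θ, ∇])) f = -96x + 104/3
Δ E_{1/3} (-([θ, D])) (2(S_{2} [θ, ∇])) f = -96
Δ (-([θ, D])) (2(S_{2} [θ, ∇])) f = -96
E_{1/3} Δ (-([θ, D])) (2(S_{2} [θ, ∇])) f = -96
[Δ, E_{1/3}] (-([θ, D])) (2(S_{2} [θ, ∇])) f = 0
D [Δ, E_{1/3}] (-([θ, D])) (2(S_{2} [θ, ∇])) f = 0

g(x) = 0


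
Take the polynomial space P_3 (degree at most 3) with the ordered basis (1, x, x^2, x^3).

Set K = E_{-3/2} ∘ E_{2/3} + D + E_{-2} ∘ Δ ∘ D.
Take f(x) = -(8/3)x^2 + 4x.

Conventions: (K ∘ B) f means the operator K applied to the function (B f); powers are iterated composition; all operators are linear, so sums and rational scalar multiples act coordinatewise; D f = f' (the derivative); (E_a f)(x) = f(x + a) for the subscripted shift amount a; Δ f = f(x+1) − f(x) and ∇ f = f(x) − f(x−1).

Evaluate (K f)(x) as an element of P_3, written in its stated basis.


E_{2/3} f = -(8/3)x^2 + (4/9)x + 40/27
E_{-3/2} E_{2/3} f = -(8/3)x^2 + (76/9)x - 140/27
D f = -(16/3)x + 4
D f = -(16/3)x + 4
Δ D f = -16/3
E_{-2} Δ D f = -16/3
(E_{-3/2} ∘ E_{2/3} + D + E_{-2} ∘ Δ ∘ D) f = -(8/3)x^2 + (28/9)x - 176/27

the result is g(x) = -(8/3)x^2 + (28/9)x - 176/27


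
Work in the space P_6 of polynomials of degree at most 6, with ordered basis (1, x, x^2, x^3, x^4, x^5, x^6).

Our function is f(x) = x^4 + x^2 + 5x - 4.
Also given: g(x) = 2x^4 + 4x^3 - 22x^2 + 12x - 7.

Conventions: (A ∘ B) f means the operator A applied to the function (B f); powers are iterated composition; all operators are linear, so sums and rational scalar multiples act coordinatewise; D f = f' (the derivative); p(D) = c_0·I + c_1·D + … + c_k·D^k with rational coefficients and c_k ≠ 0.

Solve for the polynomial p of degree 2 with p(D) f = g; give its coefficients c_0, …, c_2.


D^0 f = x^4 + x^2 + 5x - 4
D^1 f = 4x^3 + 2x + 5
D^2 f = 12x^2 + 2
matching coefficients of g against c_0 f + c_1 Df + … from the top degree down determines the c_i
solution: c_0 = 2, c_1 = 1, c_2 = -2

c_0 = 2, c_1 = 1, c_2 = -2


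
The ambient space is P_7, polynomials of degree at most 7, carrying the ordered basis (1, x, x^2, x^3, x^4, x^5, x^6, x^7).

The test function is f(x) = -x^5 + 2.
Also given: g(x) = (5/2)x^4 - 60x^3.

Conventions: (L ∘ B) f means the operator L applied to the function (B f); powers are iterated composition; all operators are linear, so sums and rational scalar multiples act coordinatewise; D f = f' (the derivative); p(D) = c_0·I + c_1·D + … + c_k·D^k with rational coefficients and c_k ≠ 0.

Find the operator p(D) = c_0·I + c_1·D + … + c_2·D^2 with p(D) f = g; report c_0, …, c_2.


p(D) = -(1/2)·D + 3·D^2, i.e. c_0 = 0, c_1 = -1/2, c_2 = 3

D^0 f = -x^5 + 2
D^1 f = -5x^4
D^2 f = -20x^3
matching coefficients of g against c_0 f + c_1 Df + … from the top degree down determines the c_i
solution: c_0 = 0, c_1 = -1/2, c_2 = 3


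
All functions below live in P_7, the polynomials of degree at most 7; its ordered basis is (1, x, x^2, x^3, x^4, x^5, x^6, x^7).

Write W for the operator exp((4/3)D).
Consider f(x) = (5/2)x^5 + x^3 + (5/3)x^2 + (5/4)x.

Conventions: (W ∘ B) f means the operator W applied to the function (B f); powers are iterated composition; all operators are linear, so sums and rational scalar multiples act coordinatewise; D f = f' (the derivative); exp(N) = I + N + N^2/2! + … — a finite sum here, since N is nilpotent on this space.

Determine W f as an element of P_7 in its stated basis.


order-1 term: (50/3)x^4 + 4x^2 + (40/9)x + 5/3
order-2 term: (400/9)x^3 + (16/3)x + 80/27
order-3 term: (1600/27)x^2 + 64/27
order-4 term: (3200/81)x
order-5 term: 2560/243
the series for exp((4/3)D) f terminates at order 5
exp((4/3)D) f = (5/2)x^5 + (50/3)x^4 + (409/9)x^3 + (1753/27)x^2 + (16373/324)x + 4261/243

the image equals g(x) = (5/2)x^5 + (50/3)x^4 + (409/9)x^3 + (1753/27)x^2 + (16373/324)x + 4261/243


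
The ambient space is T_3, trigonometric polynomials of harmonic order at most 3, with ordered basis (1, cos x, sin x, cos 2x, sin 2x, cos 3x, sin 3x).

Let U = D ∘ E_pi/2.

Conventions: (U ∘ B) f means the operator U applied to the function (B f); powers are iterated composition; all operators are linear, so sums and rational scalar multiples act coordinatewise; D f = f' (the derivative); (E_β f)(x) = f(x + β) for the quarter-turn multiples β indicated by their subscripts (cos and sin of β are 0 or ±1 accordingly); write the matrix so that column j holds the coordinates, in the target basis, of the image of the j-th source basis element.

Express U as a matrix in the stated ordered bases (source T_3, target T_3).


the matrix is [[0, 0, 0, 0, 0, 0, 0]; [0, -1, 0, 0, 0, 0, 0]; [0, 0, -1, 0, 0, 0, 0]; [0, 0, 0, 0, -2, 0, 0]; [0, 0, 0, 2, 0, 0, 0]; [0, 0, 0, 0, 0, 3, 0]; [0, 0, 0, 0, 0, 0, 3]] (rows listed top to bottom)

image of 1: 0
image of cos x: -cos x
image of sin x: -sin x
image of cos 2x: 2sin 2x
image of sin 2x: -2cos 2x
image of cos 3x: 3cos 3x
image of sin 3x: 3sin 3x
each image's coordinates form column j of the matrix


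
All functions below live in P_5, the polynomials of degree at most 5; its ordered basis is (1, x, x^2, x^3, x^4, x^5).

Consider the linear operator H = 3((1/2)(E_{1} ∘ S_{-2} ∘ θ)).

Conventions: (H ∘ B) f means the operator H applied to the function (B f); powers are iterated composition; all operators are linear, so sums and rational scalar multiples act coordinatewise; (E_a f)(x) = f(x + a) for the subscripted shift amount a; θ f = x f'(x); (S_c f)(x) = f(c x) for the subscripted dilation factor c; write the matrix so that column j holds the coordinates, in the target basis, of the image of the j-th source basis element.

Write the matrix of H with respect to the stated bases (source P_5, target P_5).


the matrix is [[0, -3, 12, -36, 96, -240]; [0, -3, 24, -108, 384, -1200]; [0, 0, 12, -108, 576, -2400]; [0, 0, 0, -36, 384, -2400]; [0, 0, 0, 0, 96, -1200]; [0, 0, 0, 0, 0, -240]] (rows listed top to bottom)

image of 1: 0
image of x: -3x - 3
image of x^2: 12x^2 + 24x + 12
image of x^3: -36x^3 - 108x^2 - 108x - 36
image of x^4: 96x^4 + 384x^3 + 576x^2 + 384x + 96
image of x^5: -240x^5 - 1200x^4 - 2400x^3 - 2400x^2 - 1200x - 240
each image's coordinates form column j of the matrix


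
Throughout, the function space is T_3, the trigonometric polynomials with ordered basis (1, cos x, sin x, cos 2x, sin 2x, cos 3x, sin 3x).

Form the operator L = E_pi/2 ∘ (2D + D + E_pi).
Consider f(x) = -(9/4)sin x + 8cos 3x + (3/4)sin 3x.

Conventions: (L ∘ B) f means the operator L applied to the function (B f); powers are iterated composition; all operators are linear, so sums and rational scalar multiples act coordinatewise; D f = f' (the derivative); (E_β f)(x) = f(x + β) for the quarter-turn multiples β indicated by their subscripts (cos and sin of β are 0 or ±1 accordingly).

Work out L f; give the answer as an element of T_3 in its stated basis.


D f = -(9/4)cos x + (9/4)cos 3x - 24sin 3x
(2D) f = -(9/2)cos x + (9/2)cos 3x - 48sin 3x
D f = -(9/4)cos x + (9/4)cos 3x - 24sin 3x
E_pi f = (9/4)sin x - 8cos 3x - (3/4)sin 3x
(2D + D + E_pi) f = -(27/4)cos x + (9/4)sin x - (5/4)cos 3x - (291/4)sin 3x
E_pi/2 (2D + D + E_pi) f = (9/4)cos x + (27/4)sin x + (291/4)cos 3x - (5/4)sin 3x

the result is g(x) = (9/4)cos x + (27/4)sin x + (291/4)cos 3x - (5/4)sin 3x


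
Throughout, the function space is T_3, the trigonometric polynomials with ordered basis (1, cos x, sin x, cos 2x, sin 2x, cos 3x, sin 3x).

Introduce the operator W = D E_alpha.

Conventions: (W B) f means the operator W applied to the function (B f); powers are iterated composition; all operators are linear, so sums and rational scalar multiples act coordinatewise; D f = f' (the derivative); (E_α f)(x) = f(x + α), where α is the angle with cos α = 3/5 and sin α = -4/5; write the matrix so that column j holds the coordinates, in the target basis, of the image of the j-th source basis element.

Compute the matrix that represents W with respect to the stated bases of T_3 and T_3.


the matrix is [[0, 0, 0, 0, 0, 0, 0]; [0, 4/5, 3/5, 0, 0, 0, 0]; [0, -3/5, 4/5, 0, 0, 0, 0]; [0, 0, 0, 48/25, -14/25, 0, 0]; [0, 0, 0, 14/25, 48/25, 0, 0]; [0, 0, 0, 0, 0, 132/125, -351/125]; [0, 0, 0, 0, 0, 351/125, 132/125]] (rows listed top to bottom)

image of 1: 0
image of cos x: (4/5)cos x - (3/5)sin x
image of sin x: (3/5)cos x + (4/5)sin x
image of cos 2x: (48/25)cos 2x + (14/25)sin 2x
image of sin 2x: -(14/25)cos 2x + (48/25)sin 2x
image of cos 3x: (132/125)cos 3x + (351/125)sin 3x
image of sin 3x: -(351/125)cos 3x + (132/125)sin 3x
each image's coordinates form column j of the matrix


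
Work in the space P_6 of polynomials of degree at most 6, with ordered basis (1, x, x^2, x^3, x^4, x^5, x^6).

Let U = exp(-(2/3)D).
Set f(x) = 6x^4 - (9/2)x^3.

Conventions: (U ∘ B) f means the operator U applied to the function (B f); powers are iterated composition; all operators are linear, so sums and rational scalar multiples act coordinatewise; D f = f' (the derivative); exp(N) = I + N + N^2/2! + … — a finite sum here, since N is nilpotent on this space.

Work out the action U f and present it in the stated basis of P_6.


order-1 term: -16x^3 + 9x^2
order-2 term: 16x^2 - 6x
order-3 term: -(64/9)x + 4/3
order-4 term: 32/27
the series for exp(-(2/3)D) f terminates at order 4
exp(-(2/3)D) f = 6x^4 - (41/2)x^3 + 25x^2 - (118/9)x + 68/27

the image equals g(x) = 6x^4 - (41/2)x^3 + 25x^2 - (118/9)x + 68/27
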